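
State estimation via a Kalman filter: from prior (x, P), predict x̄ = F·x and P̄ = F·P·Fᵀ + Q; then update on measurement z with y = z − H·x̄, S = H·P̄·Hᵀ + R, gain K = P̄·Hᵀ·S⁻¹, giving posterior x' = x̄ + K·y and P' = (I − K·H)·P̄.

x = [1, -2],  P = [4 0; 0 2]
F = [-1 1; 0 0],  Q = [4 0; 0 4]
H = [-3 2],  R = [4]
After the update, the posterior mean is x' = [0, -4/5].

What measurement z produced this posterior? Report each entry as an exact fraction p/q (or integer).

x̄ = F·x = [-3, 0]
P̄ = F·P·Fᵀ + Q = [10 0; 0 4]
S = H·P̄·Hᵀ + R = [110]
K = P̄·Hᵀ·S⁻¹ = [-3/11; 4/55]
x' − x̄ = [3, -4/5] = K·y
y = (KᵀK)⁻¹·Kᵀ·(x' − x̄) = [-11]
z = y + H·x̄ = [-11] + [9] = [-2]

z = [-2]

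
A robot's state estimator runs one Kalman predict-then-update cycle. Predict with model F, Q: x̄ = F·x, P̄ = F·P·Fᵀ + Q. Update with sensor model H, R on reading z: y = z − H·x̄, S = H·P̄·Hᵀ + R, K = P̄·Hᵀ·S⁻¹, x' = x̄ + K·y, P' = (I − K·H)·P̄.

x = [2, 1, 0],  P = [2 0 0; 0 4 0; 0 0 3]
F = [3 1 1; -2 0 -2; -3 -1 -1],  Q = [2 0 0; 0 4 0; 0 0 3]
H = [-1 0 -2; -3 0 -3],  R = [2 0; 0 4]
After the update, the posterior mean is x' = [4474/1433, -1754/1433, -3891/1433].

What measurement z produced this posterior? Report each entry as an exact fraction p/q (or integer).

z = [2, -1]

x̄ = F·x = [7, -4, -7]
P̄ = F·P·Fᵀ + Q = [27 -18 -25; -18 24 18; -25 18 28]
S = H·P̄·Hᵀ + R = [41 24; 24 49]
K = P̄·Hᵀ·S⁻¹ = [1271/1433 -798/1433; -882/1433 432/1433; -1303/1433 375/1433]
x' − x̄ = [-5557/1433, 3978/1433, 6140/1433] = K·y
y = (KᵀK)⁻¹·Kᵀ·(x' − x̄) = [-5, -1]
z = y + H·x̄ = [-5, -1] + [7, 0] = [2, -1]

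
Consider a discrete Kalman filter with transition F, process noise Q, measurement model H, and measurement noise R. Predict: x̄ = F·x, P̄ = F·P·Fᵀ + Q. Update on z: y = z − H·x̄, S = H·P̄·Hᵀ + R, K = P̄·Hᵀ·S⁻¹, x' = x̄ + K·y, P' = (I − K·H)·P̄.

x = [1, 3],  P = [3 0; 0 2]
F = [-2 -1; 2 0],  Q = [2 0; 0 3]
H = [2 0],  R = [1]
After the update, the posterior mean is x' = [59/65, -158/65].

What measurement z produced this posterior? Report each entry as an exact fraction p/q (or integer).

z = [2]

x̄ = F·x = [-5, 2]
P̄ = F·P·Fᵀ + Q = [16 -12; -12 15]
S = H·P̄·Hᵀ + R = [65]
K = P̄·Hᵀ·S⁻¹ = [32/65; -24/65]
x' − x̄ = [384/65, -288/65] = K·y
y = (KᵀK)⁻¹·Kᵀ·(x' − x̄) = [12]
z = y + H·x̄ = [12] + [-10] = [2]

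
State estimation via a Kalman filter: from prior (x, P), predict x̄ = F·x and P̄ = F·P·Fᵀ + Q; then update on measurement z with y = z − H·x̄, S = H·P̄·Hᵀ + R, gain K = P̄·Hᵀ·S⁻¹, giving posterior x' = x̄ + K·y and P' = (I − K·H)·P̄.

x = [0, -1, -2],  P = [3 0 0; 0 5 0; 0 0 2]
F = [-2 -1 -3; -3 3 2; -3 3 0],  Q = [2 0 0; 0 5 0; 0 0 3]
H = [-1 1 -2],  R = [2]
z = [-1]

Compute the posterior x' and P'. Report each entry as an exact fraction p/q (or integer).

x' = [399/83, -756/83, -1065/166]
P' = [1719/83 -2047/83 -1857/83; -2047/83 5805/83 3951/83; -1857/83 3951/83 5889/166]

x̄ = F·x = [7, -7, -3]
P̄ = F·P·Fᵀ + Q = [37 -9 3; -9 85 72; 3 72 75]
y = z − H·x̄ = [7]
S = H·P̄·Hᵀ + R = [166]
K = P̄·Hᵀ·S⁻¹ = [-26/83; -25/83; -81/166]
x' = x̄ + K·y = [399/83, -756/83, -1065/166]
P' = (I − K·H)·P̄ = [1719/83 -2047/83 -1857/83; -2047/83 5805/83 3951/83; -1857/83 3951/83 5889/166]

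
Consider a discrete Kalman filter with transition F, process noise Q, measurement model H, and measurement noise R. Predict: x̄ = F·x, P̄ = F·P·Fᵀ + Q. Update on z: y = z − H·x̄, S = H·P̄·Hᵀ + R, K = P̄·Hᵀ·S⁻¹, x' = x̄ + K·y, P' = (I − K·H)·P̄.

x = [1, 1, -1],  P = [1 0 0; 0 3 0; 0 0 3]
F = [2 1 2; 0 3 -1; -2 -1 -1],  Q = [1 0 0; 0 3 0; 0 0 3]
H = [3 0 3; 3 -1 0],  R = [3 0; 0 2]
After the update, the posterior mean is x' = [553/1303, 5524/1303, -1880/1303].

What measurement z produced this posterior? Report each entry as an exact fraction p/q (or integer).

x̄ = F·x = [1, 4, -2]
P̄ = F·P·Fᵀ + Q = [20 3 -13; 3 33 -6; -13 -6 13]
S = H·P̄·Hᵀ + R = [66 72; 72 197]
K = P̄·Hᵀ·S⁻¹ = [11/2606 375/1303; -15/2606 -156/1303; 396/1303 -363/1303]
x' − x̄ = [-750/1303, 312/1303, 726/1303] = K·y
y = (KᵀK)⁻¹·Kᵀ·(x' − x̄) = [0, -2]
z = y + H·x̄ = [0, -2] + [-3, -1] = [-3, -3]

z = [-3, -3]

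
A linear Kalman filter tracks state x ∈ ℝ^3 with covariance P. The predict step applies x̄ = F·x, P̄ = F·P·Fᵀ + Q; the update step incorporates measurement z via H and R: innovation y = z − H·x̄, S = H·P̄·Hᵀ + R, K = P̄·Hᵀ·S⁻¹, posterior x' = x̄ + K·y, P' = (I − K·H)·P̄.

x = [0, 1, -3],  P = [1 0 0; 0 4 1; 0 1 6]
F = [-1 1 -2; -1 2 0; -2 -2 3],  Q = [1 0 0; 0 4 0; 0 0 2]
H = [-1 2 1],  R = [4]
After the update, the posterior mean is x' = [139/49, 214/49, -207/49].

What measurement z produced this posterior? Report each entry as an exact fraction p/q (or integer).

z = [2]

x̄ = F·x = [7, 2, -11]
P̄ = F·P·Fᵀ + Q = [26 5 -35; 5 21 -8; -35 -8 64]
S = H·P̄·Hᵀ + R = [196]
K = P̄·Hᵀ·S⁻¹ = [-51/196; 29/196; 83/196]
x' − x̄ = [-204/49, 116/49, 332/49] = K·y
y = (KᵀK)⁻¹·Kᵀ·(x' − x̄) = [16]
z = y + H·x̄ = [16] + [-14] = [2]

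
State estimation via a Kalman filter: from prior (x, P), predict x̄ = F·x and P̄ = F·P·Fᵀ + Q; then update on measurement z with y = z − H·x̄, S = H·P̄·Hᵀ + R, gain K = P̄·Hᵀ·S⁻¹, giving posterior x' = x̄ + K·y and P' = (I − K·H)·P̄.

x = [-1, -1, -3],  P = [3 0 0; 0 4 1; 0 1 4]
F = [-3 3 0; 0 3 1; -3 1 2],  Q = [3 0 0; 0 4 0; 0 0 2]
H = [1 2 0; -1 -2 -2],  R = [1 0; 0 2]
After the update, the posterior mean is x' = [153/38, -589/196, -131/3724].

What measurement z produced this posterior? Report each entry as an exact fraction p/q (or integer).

z = [-2, 2]

x̄ = F·x = [0, -6, -4]
P̄ = F·P·Fᵀ + Q = [66 39 45; 39 50 27; 45 27 53]
S = H·P̄·Hᵀ + R = [423 -620; -620 1032]
K = P̄·Hᵀ·S⁻¹ = [9/133 -99/532; 313/686 239/2744; -6233/13034 -25335/52136]
x' − x̄ = [153/38, 587/196, 14765/3724] = K·y
y = (KᵀK)⁻¹·Kᵀ·(x' − x̄) = [10, -18]
z = y + H·x̄ = [10, -18] + [-12, 20] = [-2, 2]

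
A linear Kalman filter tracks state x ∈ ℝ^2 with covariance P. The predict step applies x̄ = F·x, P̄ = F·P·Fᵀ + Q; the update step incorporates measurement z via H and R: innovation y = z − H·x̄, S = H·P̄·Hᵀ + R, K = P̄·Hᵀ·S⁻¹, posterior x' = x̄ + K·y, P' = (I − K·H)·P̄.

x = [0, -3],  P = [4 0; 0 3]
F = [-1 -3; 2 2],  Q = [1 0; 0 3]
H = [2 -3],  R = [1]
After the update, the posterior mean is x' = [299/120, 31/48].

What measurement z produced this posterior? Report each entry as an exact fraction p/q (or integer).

x̄ = F·x = [9, -6]
P̄ = F·P·Fᵀ + Q = [32 -26; -26 31]
S = H·P̄·Hᵀ + R = [720]
K = P̄·Hᵀ·S⁻¹ = [71/360; -29/144]
x' − x̄ = [-781/120, 319/48] = K·y
y = (KᵀK)⁻¹·Kᵀ·(x' − x̄) = [-33]
z = y + H·x̄ = [-33] + [36] = [3]

z = [3]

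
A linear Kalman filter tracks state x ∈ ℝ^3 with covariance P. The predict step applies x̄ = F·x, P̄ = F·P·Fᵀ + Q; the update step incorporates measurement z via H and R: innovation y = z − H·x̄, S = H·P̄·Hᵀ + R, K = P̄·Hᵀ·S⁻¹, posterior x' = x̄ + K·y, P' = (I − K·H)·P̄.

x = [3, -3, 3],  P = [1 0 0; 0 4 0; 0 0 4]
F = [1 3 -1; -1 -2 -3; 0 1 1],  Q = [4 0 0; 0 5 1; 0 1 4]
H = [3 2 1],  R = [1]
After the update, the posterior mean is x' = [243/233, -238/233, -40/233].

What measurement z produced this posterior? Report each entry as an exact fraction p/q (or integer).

z = [1]

x̄ = F·x = [-9, -6, 0]
P̄ = F·P·Fᵀ + Q = [45 -13 8; -13 58 -19; 8 -19 12]
S = H·P̄·Hᵀ + R = [466]
K = P̄·Hᵀ·S⁻¹ = [117/466; 29/233; -1/233]
x' − x̄ = [2340/233, 1160/233, -40/233] = K·y
y = (KᵀK)⁻¹·Kᵀ·(x' − x̄) = [40]
z = y + H·x̄ = [40] + [-39] = [1]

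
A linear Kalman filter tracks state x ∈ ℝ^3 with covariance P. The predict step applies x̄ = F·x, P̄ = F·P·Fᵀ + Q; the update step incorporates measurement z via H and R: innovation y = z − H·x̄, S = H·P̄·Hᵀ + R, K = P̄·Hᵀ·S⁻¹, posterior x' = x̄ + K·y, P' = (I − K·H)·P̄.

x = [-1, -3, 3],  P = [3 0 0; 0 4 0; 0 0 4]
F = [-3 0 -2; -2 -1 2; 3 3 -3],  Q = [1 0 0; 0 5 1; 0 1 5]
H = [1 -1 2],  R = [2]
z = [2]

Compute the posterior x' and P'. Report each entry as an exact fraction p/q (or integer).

x̄ = F·x = [-3, 11, -21]
P̄ = F·P·Fᵀ + Q = [44 2 -3; 2 37 -53; -3 -53 104]
y = z − H·x̄ = [58]
S = H·P̄·Hᵀ + R = [695]
K = P̄·Hᵀ·S⁻¹ = [36/695; -141/695; 258/695]
x' = x̄ + K·y = [3/695, -533/695, 369/695]
P' = (I − K·H)·P̄ = [29284/695 6466/695 -11373/695; 6466/695 5834/695 -457/695; -11373/695 -457/695 5716/695]

x' = [3/695, -533/695, 369/695]
P' = [29284/695 6466/695 -11373/695; 6466/695 5834/695 -457/695; -11373/695 -457/695 5716/695]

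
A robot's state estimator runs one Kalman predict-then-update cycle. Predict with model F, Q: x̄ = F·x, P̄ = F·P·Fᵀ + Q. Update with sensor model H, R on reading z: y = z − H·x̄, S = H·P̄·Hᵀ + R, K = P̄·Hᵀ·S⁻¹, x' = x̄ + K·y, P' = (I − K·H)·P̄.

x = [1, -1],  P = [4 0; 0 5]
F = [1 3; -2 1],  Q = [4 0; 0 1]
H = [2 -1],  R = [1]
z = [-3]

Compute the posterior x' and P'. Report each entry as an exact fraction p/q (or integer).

x̄ = F·x = [-2, -3]
P̄ = F·P·Fᵀ + Q = [53 7; 7 22]
y = z − H·x̄ = [-2]
S = H·P̄·Hᵀ + R = [207]
K = P̄·Hᵀ·S⁻¹ = [11/23; -8/207]
x' = x̄ + K·y = [-68/23, -605/207]
P' = (I − K·H)·P̄ = [130/23 249/23; 249/23 4490/207]

x' = [-68/23, -605/207]
P' = [130/23 249/23; 249/23 4490/207]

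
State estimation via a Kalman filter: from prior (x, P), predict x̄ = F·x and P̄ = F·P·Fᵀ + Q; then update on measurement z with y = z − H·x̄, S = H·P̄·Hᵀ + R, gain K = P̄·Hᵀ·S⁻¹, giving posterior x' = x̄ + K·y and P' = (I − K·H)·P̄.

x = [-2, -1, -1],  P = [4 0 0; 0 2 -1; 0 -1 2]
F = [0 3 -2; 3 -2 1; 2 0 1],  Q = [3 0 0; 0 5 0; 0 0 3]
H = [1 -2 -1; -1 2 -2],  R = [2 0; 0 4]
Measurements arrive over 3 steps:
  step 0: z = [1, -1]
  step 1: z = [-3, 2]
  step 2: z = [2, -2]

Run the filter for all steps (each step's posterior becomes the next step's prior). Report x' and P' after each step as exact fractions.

step 0: x̄ = F·x = [-1, -5, -5]
step 0: P̄ = F·P·Fᵀ + Q = [41 -23 -7; -23 55 28; -7 28 21]
step 0: y = z − H·x̄ = [-13, -2]
step 0: S = H·P̄·Hᵀ + R = [502 -248; -248 189]
step 0: K = P̄·Hᵀ·S⁻¹ = [-169/16687 -6667/16687; -11333/33374 -637/16687; -5334/16687 -5145/16687]
step 0: x' = x̄ + K·y = [-1156/16687, -16993/33374, -3803/16687]
step 0: P' = (I − K·H)·P̄ = [213362/16687 102349/16687 9002/16687; 102349/16687 109055/33374 4627/16687; 9002/16687 4627/16687 10416/16687]
step 1: x̄ = F·x = [-35767/33374, 9722/16687, -6115/16687]
step 1: P̄ = F·P·Fᵀ + Q = [1053897/33374 551521/16687 571135/16687; 551521/16687 1039535/16687 916948/16687; 571135/16687 916948/16687 949933/16687]
step 1: y = z − H·x̄ = [-3427/3034, -32367/33374]
step 1: S = H·P̄·Hᵀ + R = [1088697/3034 124295/3034; 124295/3034 2588881/33374]
step 1: K = P̄·Hᵀ·S⁻¹ = [-18799374/124708789 -44618127/124708789; -354147566/872961523 -19565132/872961523; -291084247/872961523 -275931115/872961523]
step 1: x' = x̄ + K·y = [-69144374/124708789, 132513031/124708789, 39499293/124708789]
step 1: P' = (I − K·H)·P̄ = [1131791016/124708789 548683006/124708789 72023752/124708789; 548683006/124708789 2143445477/872961523 262185220/872961523; 72023752/124708789 262185220/872961523 561964318/872961523]
step 2: x̄ = F·x = [318540507/124708789, -432959891/124708789, -98789455/124708789]
step 2: P̄ = F·P·Fᵀ + Q = [21011528494/872961523 2770389548/124708789 20690648220/872961523; 2770389548/124708789 5812896007/124708789 4961503386/124708789; 20690648220/872961523 4961503386/124708789 36887662391/872961523]
step 2: y = z − H·x̄ = [-1033832166/124708789, 737463801/124708789]
step 2: S = H·P̄·Hᵀ + R = [242376093151/872961523 16344014620/872961523; 16344014620/872961523 62162608266/872961523]
step 2: K = P̄·Hᵀ·S⁻¹ = [-1148515103118/8476664164321 -2917194361887/8476664164321; -3373643398704/8476664164321 -132059856147/8476664164321; -2815729861765/8476664164321 -2669418664213/8476664164321]
step 2: x' = x̄ + K·y = [13922094255432/8476664164321, -2242535559446/8476664164321, 841860747098/8476664164321]
step 2: P' = (I − K·H)·P̄ = [74531620330792/8476664164321 36086690659550/8476664164321 4655269217928/8476664164321; 36086690659550/8476664164321 20204401024813/8476664164321 2425175407332/8476664164321; 4655269217928/8476664164321 2425175407332/8476664164321 5436378126794/8476664164321]

step 0: x' = [-1156/16687, -16993/33374, -3803/16687], P' = [213362/16687 102349/16687 9002/16687; 102349/16687 109055/33374 4627/16687; 9002/16687 4627/16687 10416/16687]
step 1: x' = [-69144374/124708789, 132513031/124708789, 39499293/124708789], P' = [1131791016/124708789 548683006/124708789 72023752/124708789; 548683006/124708789 2143445477/872961523 262185220/872961523; 72023752/124708789 262185220/872961523 561964318/872961523]
step 2: x' = [13922094255432/8476664164321, -2242535559446/8476664164321, 841860747098/8476664164321], P' = [74531620330792/8476664164321 36086690659550/8476664164321 4655269217928/8476664164321; 36086690659550/8476664164321 20204401024813/8476664164321 2425175407332/8476664164321; 4655269217928/8476664164321 2425175407332/8476664164321 5436378126794/8476664164321]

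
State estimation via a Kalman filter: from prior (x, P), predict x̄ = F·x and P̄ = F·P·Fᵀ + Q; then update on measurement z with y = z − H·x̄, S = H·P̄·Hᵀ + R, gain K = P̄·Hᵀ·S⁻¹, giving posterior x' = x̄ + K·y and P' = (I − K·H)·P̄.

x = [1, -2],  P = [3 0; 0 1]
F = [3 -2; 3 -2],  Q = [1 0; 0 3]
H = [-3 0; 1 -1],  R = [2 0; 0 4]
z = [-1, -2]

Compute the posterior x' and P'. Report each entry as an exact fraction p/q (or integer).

x' = [873/2311, 3415/2311]
P' = [510/2311 502/2311; 502/2311 5098/2311]

x̄ = F·x = [7, 7]
P̄ = F·P·Fᵀ + Q = [32 31; 31 34]
y = z − H·x̄ = [20, -2]
S = H·P̄·Hᵀ + R = [290 -3; -3 8]
K = P̄·Hᵀ·S⁻¹ = [-765/2311 2/2311; -753/2311 -1149/2311]
x' = x̄ + K·y = [873/2311, 3415/2311]
P' = (I − K·H)·P̄ = [510/2311 502/2311; 502/2311 5098/2311]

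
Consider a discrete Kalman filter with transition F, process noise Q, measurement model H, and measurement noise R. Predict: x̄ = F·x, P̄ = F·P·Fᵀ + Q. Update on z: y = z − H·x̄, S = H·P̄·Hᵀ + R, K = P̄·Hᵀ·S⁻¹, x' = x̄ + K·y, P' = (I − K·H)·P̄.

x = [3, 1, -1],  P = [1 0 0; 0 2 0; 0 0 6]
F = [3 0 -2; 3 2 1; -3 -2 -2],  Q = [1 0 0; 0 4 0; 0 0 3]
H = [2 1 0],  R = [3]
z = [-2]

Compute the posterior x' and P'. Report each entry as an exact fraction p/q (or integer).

x' = [-258/77, 59/11, -710/77]
P' = [1011/154 -261/22 2245/154; -261/22 531/22 -641/22; 2245/154 -641/22 6775/154]

x̄ = F·x = [11, 10, -9]
P̄ = F·P·Fᵀ + Q = [34 -3 15; -3 27 -29; 15 -29 44]
y = z − H·x̄ = [-34]
S = H·P̄·Hᵀ + R = [154]
K = P̄·Hᵀ·S⁻¹ = [65/154; 3/22; 1/154]
x' = x̄ + K·y = [-258/77, 59/11, -710/77]
P' = (I − K·H)·P̄ = [1011/154 -261/22 2245/154; -261/22 531/22 -641/22; 2245/154 -641/22 6775/154]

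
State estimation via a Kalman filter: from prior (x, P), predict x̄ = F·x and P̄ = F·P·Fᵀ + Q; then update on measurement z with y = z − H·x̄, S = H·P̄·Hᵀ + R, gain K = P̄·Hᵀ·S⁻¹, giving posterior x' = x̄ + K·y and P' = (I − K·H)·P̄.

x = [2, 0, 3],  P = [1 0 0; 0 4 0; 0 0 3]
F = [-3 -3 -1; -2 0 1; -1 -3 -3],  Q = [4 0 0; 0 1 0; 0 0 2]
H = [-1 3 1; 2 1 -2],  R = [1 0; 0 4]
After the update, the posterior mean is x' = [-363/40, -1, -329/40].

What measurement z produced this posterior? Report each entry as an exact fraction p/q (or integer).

z = [-2, -3]

x̄ = F·x = [-9, -1, -11]
P̄ = F·P·Fᵀ + Q = [52 3 48; 3 8 -7; 48 -7 66]
S = H·P̄·Hᵀ + R = [35 30; 30 140]
K = P̄·Hᵀ·S⁻¹ = [37/400 47/800; 7/25 7/50; 87/400 -283/800]
x' − x̄ = [-3/40, 0, 111/40] = K·y
y = (KᵀK)⁻¹·Kᵀ·(x' − x̄) = [3, -6]
z = y + H·x̄ = [3, -6] + [-5, 3] = [-2, -3]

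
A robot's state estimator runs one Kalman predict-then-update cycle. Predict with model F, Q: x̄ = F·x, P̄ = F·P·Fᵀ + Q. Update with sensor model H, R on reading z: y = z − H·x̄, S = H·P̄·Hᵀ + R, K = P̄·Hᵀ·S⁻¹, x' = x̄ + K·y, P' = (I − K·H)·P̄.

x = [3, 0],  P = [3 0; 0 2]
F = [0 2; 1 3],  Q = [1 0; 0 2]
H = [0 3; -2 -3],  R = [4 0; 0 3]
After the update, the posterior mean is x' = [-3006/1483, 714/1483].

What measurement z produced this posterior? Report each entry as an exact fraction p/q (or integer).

x̄ = F·x = [0, 3]
P̄ = F·P·Fᵀ + Q = [9 12; 12 23]
S = H·P̄·Hᵀ + R = [211 -279; -279 390]
K = P̄·Hᵀ·S⁻¹ = [-342/1483 -450/1483; 321/1483 -124/1483]
x' − x̄ = [-3006/1483, -3735/1483] = K·y
y = (KᵀK)⁻¹·Kᵀ·(x' − x̄) = [-7, 12]
z = y + H·x̄ = [-7, 12] + [9, -9] = [2, 3]

z = [2, 3]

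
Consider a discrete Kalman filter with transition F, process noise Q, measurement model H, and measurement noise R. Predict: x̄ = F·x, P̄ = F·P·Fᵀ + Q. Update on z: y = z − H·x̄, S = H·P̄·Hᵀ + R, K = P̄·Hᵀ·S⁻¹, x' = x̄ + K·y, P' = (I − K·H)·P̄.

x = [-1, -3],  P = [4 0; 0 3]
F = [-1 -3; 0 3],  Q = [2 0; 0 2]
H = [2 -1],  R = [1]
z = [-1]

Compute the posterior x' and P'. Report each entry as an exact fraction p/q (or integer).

x̄ = F·x = [10, -9]
P̄ = F·P·Fᵀ + Q = [33 -27; -27 29]
y = z − H·x̄ = [-30]
S = H·P̄·Hᵀ + R = [270]
K = P̄·Hᵀ·S⁻¹ = [31/90; -83/270]
x' = x̄ + K·y = [-1/3, 2/9]
P' = (I − K·H)·P̄ = [29/30 143/90; 143/90 941/270]

x' = [-1/3, 2/9]
P' = [29/30 143/90; 143/90 941/270]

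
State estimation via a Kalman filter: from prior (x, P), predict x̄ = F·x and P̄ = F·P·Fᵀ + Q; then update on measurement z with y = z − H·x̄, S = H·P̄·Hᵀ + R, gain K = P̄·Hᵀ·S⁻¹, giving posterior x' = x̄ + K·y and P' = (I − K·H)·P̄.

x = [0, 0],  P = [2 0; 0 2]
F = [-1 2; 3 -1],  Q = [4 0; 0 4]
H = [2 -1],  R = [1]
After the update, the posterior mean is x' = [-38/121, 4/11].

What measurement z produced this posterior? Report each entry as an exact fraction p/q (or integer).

x̄ = F·x = [0, 0]
P̄ = F·P·Fᵀ + Q = [14 -10; -10 24]
S = H·P̄·Hᵀ + R = [121]
K = P̄·Hᵀ·S⁻¹ = [38/121; -4/11]
x' − x̄ = [-38/121, 4/11] = K·y
y = (KᵀK)⁻¹·Kᵀ·(x' − x̄) = [-1]
z = y + H·x̄ = [-1] + [0] = [-1]

z = [-1]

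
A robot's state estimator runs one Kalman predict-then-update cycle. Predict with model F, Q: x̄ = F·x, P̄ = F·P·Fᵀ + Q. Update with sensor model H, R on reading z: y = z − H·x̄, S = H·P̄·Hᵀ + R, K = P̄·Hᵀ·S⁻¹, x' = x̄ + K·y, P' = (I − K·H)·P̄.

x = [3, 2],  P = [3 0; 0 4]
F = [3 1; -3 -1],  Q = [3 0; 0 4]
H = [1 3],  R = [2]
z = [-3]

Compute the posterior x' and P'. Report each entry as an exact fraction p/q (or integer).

x' = [694/165, -409/165]
P' = [2129/165 -749/165; -749/165 299/165]

x̄ = F·x = [11, -11]
P̄ = F·P·Fᵀ + Q = [34 -31; -31 35]
y = z − H·x̄ = [19]
S = H·P̄·Hᵀ + R = [165]
K = P̄·Hᵀ·S⁻¹ = [-59/165; 74/165]
x' = x̄ + K·y = [694/165, -409/165]
P' = (I − K·H)·P̄ = [2129/165 -749/165; -749/165 299/165]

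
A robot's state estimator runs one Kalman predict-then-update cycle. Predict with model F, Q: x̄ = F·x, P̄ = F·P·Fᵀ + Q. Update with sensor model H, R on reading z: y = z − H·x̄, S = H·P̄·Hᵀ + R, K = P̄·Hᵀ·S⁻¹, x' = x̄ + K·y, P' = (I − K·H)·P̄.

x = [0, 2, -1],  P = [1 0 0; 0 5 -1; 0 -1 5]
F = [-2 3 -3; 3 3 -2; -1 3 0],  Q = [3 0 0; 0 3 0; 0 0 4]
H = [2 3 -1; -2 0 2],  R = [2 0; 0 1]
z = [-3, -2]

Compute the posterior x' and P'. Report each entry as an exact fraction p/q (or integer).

x' = [107463/191717, -285425/191717, -79292/191717]
P' = [2440391/191717 -791922/191717 2427380/191717; -791922/191717 304480/191717 -771906/191717; 2427380/191717 -771906/191717 2461846/191717]

x̄ = F·x = [9, 8, 6]
P̄ = F·P·Fᵀ + Q = [115 84 56; 84 89 48; 56 48 50]
y = z − H·x̄ = [-39, 4]
S = H·P̄·Hᵀ + R = [1809 -440; -440 213]
K = P̄·Hᵀ·S⁻¹ = [38818/191717 -26022/191717; 50751/191717 40032/191717; 38598/191717 68932/191717]
x' = x̄ + K·y = [107463/191717, -285425/191717, -79292/191717]
P' = (I − K·H)·P̄ = [2440391/191717 -791922/191717 2427380/191717; -791922/191717 304480/191717 -771906/191717; 2427380/191717 -771906/191717 2461846/191717]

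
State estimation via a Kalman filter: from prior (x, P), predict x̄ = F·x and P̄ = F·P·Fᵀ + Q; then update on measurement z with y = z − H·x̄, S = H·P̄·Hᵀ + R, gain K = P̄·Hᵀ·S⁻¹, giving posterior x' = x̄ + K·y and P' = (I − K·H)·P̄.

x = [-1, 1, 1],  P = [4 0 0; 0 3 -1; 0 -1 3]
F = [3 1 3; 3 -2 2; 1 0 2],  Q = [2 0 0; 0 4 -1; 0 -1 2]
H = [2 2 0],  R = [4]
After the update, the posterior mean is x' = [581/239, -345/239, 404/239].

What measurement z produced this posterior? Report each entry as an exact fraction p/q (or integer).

z = [2]

x̄ = F·x = [1, -3, 1]
P̄ = F·P·Fᵀ + Q = [62 52 28; 52 72 27; 28 27 18]
S = H·P̄·Hᵀ + R = [956]
K = P̄·Hᵀ·S⁻¹ = [57/239; 62/239; 55/478]
x' − x̄ = [342/239, 372/239, 165/239] = K·y
y = (KᵀK)⁻¹·Kᵀ·(x' − x̄) = [6]
z = y + H·x̄ = [6] + [-4] = [2]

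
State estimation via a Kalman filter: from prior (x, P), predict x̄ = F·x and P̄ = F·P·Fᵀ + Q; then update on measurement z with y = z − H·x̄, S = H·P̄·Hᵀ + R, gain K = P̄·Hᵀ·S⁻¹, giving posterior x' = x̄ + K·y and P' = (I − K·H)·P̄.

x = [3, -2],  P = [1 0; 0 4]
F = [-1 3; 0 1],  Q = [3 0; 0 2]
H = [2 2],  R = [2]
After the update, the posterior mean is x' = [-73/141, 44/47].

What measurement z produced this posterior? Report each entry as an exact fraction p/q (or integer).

z = [1]

x̄ = F·x = [-9, -2]
P̄ = F·P·Fᵀ + Q = [40 12; 12 6]
S = H·P̄·Hᵀ + R = [282]
K = P̄·Hᵀ·S⁻¹ = [52/141; 6/47]
x' − x̄ = [1196/141, 138/47] = K·y
y = (KᵀK)⁻¹·Kᵀ·(x' − x̄) = [23]
z = y + H·x̄ = [23] + [-22] = [1]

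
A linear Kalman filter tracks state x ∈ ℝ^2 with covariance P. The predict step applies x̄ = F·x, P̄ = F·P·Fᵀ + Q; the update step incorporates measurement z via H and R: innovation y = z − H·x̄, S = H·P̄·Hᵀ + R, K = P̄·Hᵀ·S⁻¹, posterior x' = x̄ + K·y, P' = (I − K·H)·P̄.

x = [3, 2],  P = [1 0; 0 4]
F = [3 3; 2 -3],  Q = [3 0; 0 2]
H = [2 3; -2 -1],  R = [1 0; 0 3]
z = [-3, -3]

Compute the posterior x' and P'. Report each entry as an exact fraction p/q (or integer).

x̄ = F·x = [15, 0]
P̄ = F·P·Fᵀ + Q = [48 -30; -30 42]
y = z − H·x̄ = [-33, 27]
S = H·P̄·Hᵀ + R = [211 -78; -78 117]
K = P̄·Hᵀ·S⁻¹ = [-38/159 -4486/6201; 26/53 994/2067]
x' = x̄ + K·y = [2311/689, -2208/689]
P' = (I − K·H)·P̄ = [3488/2067 -830/689; -830/689 666/689]

x' = [2311/689, -2208/689]
P' = [3488/2067 -830/689; -830/689 666/689]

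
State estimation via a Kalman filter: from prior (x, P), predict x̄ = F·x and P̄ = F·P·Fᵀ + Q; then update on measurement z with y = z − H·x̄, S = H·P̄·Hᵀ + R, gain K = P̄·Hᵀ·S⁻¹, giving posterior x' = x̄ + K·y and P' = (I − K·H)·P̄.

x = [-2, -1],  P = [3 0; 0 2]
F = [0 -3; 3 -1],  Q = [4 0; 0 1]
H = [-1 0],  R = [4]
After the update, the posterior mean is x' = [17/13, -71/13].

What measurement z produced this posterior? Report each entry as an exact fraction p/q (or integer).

z = [-1]

x̄ = F·x = [3, -5]
P̄ = F·P·Fᵀ + Q = [22 6; 6 30]
S = H·P̄·Hᵀ + R = [26]
K = P̄·Hᵀ·S⁻¹ = [-11/13; -3/13]
x' − x̄ = [-22/13, -6/13] = K·y
y = (KᵀK)⁻¹·Kᵀ·(x' − x̄) = [2]
z = y + H·x̄ = [2] + [-3] = [-1]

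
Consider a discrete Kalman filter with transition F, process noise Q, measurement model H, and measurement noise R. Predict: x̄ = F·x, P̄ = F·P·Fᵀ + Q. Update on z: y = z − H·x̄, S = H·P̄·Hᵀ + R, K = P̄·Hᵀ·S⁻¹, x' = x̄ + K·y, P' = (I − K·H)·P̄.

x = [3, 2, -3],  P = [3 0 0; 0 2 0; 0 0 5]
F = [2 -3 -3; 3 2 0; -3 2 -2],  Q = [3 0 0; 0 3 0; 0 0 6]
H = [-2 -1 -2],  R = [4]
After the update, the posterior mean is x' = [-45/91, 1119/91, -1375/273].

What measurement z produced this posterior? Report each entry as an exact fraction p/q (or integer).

x̄ = F·x = [9, 13, 1]
P̄ = F·P·Fᵀ + Q = [78 6 0; 6 38 -19; 0 -19 61]
S = H·P̄·Hᵀ + R = [546]
K = P̄·Hᵀ·S⁻¹ = [-27/91; -2/91; -103/546]
x' − x̄ = [-864/91, -64/91, -1648/273] = K·y
y = (KᵀK)⁻¹·Kᵀ·(x' − x̄) = [32]
z = y + H·x̄ = [32] + [-33] = [-1]

z = [-1]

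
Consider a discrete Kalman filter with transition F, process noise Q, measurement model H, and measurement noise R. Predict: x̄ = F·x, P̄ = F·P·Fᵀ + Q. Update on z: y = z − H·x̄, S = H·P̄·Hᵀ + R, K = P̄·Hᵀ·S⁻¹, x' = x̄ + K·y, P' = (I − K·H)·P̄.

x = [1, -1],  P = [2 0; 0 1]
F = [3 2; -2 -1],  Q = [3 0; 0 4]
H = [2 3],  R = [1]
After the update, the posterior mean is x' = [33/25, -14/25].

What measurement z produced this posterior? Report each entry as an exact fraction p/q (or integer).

x̄ = F·x = [1, -1]
P̄ = F·P·Fᵀ + Q = [25 -14; -14 13]
S = H·P̄·Hᵀ + R = [50]
K = P̄·Hᵀ·S⁻¹ = [4/25; 11/50]
x' − x̄ = [8/25, 11/25] = K·y
y = (KᵀK)⁻¹·Kᵀ·(x' − x̄) = [2]
z = y + H·x̄ = [2] + [-1] = [1]

z = [1]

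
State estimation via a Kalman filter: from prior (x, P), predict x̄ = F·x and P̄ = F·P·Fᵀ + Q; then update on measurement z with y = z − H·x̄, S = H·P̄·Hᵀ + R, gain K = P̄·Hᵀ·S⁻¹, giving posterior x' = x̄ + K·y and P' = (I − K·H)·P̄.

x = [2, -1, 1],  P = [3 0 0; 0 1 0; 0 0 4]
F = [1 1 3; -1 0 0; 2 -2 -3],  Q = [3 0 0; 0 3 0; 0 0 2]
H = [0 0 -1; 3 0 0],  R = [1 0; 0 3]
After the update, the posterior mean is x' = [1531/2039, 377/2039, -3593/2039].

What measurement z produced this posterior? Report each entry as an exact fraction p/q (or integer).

z = [2, 2]

x̄ = F·x = [4, -2, 3]
P̄ = F·P·Fᵀ + Q = [43 -3 -32; -3 6 -6; -32 -6 54]
S = H·P̄·Hᵀ + R = [55 96; 96 390]
K = P̄·Hᵀ·S⁻¹ = [16/2039 1341/4078; 534/2039 -357/4078; -1974/2039 -16/2039]
x' − x̄ = [-6625/2039, 4455/2039, -9710/2039] = K·y
y = (KᵀK)⁻¹·Kᵀ·(x' − x̄) = [5, -10]
z = y + H·x̄ = [5, -10] + [-3, 12] = [2, 2]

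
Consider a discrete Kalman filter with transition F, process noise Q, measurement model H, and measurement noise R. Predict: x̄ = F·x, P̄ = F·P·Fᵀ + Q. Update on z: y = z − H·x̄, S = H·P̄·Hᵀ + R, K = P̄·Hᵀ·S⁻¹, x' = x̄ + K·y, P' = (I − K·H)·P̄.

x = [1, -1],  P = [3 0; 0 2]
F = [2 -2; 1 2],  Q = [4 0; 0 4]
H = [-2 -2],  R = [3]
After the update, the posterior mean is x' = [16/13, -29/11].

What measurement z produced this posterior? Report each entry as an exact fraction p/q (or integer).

x̄ = F·x = [4, -1]
P̄ = F·P·Fᵀ + Q = [24 -2; -2 15]
S = H·P̄·Hᵀ + R = [143]
K = P̄·Hᵀ·S⁻¹ = [-4/13; -2/11]
x' − x̄ = [-36/13, -18/11] = K·y
y = (KᵀK)⁻¹·Kᵀ·(x' − x̄) = [9]
z = y + H·x̄ = [9] + [-6] = [3]

z = [3]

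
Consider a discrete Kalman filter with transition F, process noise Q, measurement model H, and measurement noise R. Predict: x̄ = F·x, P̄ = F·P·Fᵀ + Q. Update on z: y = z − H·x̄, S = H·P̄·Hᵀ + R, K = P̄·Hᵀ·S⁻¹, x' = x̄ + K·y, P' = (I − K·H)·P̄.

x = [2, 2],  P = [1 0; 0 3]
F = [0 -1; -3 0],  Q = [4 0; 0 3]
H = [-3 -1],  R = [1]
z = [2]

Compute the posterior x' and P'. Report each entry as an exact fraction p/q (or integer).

x̄ = F·x = [-2, -6]
P̄ = F·P·Fᵀ + Q = [7 0; 0 12]
y = z − H·x̄ = [-10]
S = H·P̄·Hᵀ + R = [76]
K = P̄·Hᵀ·S⁻¹ = [-21/76; -3/19]
x' = x̄ + K·y = [29/38, -84/19]
P' = (I − K·H)·P̄ = [91/76 -63/19; -63/19 192/19]

x' = [29/38, -84/19]
P' = [91/76 -63/19; -63/19 192/19]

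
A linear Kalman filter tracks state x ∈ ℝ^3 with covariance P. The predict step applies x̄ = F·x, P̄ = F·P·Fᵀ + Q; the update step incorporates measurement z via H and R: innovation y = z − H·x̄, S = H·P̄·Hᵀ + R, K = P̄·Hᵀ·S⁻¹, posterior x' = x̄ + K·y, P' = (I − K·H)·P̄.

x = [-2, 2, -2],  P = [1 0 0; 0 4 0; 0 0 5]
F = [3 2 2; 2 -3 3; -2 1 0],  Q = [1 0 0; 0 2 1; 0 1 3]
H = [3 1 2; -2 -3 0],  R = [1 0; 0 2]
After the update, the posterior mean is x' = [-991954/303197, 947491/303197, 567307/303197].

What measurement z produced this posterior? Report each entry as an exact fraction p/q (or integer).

z = [-3, -3]

x̄ = F·x = [-6, -16, 6]
P̄ = F·P·Fᵀ + Q = [46 12 2; 12 87 -15; 2 -15 11]
S = H·P̄·Hᵀ + R = [582 -587; -587 1113]
K = P̄·Hᵀ·S⁻¹ = [96266/303197 15902/303197; -63786/303197 -111279/303197; 38536/303197 31493/303197]
x' − x̄ = [827228/303197, 5798643/303197, -1251875/303197] = K·y
y = (KᵀK)⁻¹·Kᵀ·(x' − x̄) = [19, -63]
z = y + H·x̄ = [19, -63] + [-22, 60] = [-3, -3]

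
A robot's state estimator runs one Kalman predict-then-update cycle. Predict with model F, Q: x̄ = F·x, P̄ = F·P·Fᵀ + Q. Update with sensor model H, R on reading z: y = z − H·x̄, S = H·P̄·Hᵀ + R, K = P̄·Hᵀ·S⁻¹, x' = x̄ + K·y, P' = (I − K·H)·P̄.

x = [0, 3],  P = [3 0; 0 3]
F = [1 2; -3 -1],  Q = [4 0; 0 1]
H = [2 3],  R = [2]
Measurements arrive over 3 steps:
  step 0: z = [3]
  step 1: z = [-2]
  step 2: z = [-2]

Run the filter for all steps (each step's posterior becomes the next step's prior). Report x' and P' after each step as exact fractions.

step 0: x̄ = F·x = [6, -3]
step 0: P̄ = F·P·Fᵀ + Q = [19 -15; -15 31]
step 0: y = z − H·x̄ = [0]
step 0: S = H·P̄·Hᵀ + R = [177]
step 0: K = P̄·Hᵀ·S⁻¹ = [-7/177; 21/59]
step 0: x' = x̄ + K·y = [6, -3]
step 0: P' = (I − K·H)·P̄ = [3314/177 -738/59; -738/59 506/59]
step 1: x̄ = F·x = [0, -15]
step 1: P̄ = F·P·Fᵀ + Q = [1238/177 840/59; 840/59 6079/59]
step 1: y = z − H·x̄ = [43]
step 1: S = H·P̄·Hᵀ + R = [199679/177]
step 1: K = P̄·Hᵀ·S⁻¹ = [10036/199679; 59751/199679]
step 1: x' = x̄ + K·y = [431548/199679, -425892/199679]
step 1: P' = (I − K·H)·P̄ = [827578/199679 -545028/199679; -545028/199679 403186/199679]
step 2: x̄ = F·x = [-420236/199679, -868752/199679]
step 2: P̄ = F·P·Fᵀ + Q = [1058926/199679 526090/199679; 526090/199679 4780899/199679]
step 2: y = z − H·x̄ = [3047370/199679]
step 2: S = H·P̄·Hᵀ + R = [53976233/199679]
step 2: K = P̄·Hᵀ·S⁻¹ = [3696122/53976233; 15394877/53976233]
step 2: x' = x̄ + K·y = [-57188312/53976233, 109806/53976233]
step 2: P' = (I − K·H)·P̄ = [217827206/53976233 -142754056/53976233; -142754056/53976233 105432622/53976233]

step 0: x' = [6, -3], P' = [3314/177 -738/59; -738/59 506/59]
step 1: x' = [431548/199679, -425892/199679], P' = [827578/199679 -545028/199679; -545028/199679 403186/199679]
step 2: x' = [-57188312/53976233, 109806/53976233], P' = [217827206/53976233 -142754056/53976233; -142754056/53976233 105432622/53976233]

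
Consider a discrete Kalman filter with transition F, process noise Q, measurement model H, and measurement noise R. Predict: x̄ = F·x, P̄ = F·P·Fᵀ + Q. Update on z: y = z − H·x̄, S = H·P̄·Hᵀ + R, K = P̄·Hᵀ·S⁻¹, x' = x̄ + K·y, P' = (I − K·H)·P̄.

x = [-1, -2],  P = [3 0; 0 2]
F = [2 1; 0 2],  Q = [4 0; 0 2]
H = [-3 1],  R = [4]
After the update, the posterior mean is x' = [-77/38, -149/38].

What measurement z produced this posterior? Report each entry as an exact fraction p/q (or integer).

x̄ = F·x = [-4, -4]
P̄ = F·P·Fᵀ + Q = [18 4; 4 10]
S = H·P̄·Hᵀ + R = [152]
K = P̄·Hᵀ·S⁻¹ = [-25/76; -1/76]
x' − x̄ = [75/38, 3/38] = K·y
y = (KᵀK)⁻¹·Kᵀ·(x' − x̄) = [-6]
z = y + H·x̄ = [-6] + [8] = [2]

z = [2]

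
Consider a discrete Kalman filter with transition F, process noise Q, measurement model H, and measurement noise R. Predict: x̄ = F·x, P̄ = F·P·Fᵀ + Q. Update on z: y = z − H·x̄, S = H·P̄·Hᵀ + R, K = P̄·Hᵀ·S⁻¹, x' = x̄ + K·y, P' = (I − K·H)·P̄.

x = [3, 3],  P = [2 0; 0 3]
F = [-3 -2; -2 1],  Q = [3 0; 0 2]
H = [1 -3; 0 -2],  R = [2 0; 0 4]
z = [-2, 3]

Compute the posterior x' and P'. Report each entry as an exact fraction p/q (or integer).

x' = [-9213/1070, -2217/1070]
P' = [4389/535 1191/535; 1191/535 419/535]

x̄ = F·x = [-15, -3]
P̄ = F·P·Fᵀ + Q = [33 6; 6 13]
y = z − H·x̄ = [4, -3]
S = H·P̄·Hᵀ + R = [116 66; 66 56]
K = P̄·Hᵀ·S⁻¹ = [408/535 -1191/1070; -33/535 -419/1070]
x' = x̄ + K·y = [-9213/1070, -2217/1070]
P' = (I − K·H)·P̄ = [4389/535 1191/535; 1191/535 419/535]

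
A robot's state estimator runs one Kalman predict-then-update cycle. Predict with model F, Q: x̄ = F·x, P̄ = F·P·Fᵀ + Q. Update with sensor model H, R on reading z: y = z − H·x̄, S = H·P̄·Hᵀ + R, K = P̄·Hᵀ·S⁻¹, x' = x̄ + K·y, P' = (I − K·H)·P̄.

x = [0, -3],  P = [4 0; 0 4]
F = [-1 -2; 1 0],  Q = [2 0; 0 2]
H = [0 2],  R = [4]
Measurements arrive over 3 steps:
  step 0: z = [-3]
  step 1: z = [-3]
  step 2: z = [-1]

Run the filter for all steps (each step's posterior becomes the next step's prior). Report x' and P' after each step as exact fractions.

step 0: x' = [48/7, -9/7], P' = [138/7 -4/7; -4/7 6/7]
step 1: x' = [135/53, -60/53], P' = [1220/159 -130/159; -130/159 152/159]
step 2: x' = [2445/1697, -364/1697], P' = [11558/1697 -960/1697; -960/1697 1538/1697]

step 0: x̄ = F·x = [6, 0]
step 0: P̄ = F·P·Fᵀ + Q = [22 -4; -4 6]
step 0: y = z − H·x̄ = [-3]
step 0: S = H·P̄·Hᵀ + R = [28]
step 0: K = P̄·Hᵀ·S⁻¹ = [-2/7; 3/7]
step 0: x' = x̄ + K·y = [48/7, -9/7]
step 0: P' = (I − K·H)·P̄ = [138/7 -4/7; -4/7 6/7]
step 1: x̄ = F·x = [-30/7, 48/7]
step 1: P̄ = F·P·Fᵀ + Q = [160/7 -130/7; -130/7 152/7]
step 1: y = z − H·x̄ = [-117/7]
step 1: S = H·P̄·Hᵀ + R = [636/7]
step 1: K = P̄·Hᵀ·S⁻¹ = [-65/159; 76/159]
step 1: x' = x̄ + K·y = [135/53, -60/53]
step 1: P' = (I − K·H)·P̄ = [1220/159 -130/159; -130/159 152/159]
step 2: x̄ = F·x = [-15/53, 135/53]
step 2: P̄ = F·P·Fᵀ + Q = [542/53 -320/53; -320/53 1538/159]
step 2: y = z − H·x̄ = [-323/53]
step 2: S = H·P̄·Hᵀ + R = [6788/159]
step 2: K = P̄·Hᵀ·S⁻¹ = [-480/1697; 769/1697]
step 2: x' = x̄ + K·y = [2445/1697, -364/1697]
step 2: P' = (I − K·H)·P̄ = [11558/1697 -960/1697; -960/1697 1538/1697]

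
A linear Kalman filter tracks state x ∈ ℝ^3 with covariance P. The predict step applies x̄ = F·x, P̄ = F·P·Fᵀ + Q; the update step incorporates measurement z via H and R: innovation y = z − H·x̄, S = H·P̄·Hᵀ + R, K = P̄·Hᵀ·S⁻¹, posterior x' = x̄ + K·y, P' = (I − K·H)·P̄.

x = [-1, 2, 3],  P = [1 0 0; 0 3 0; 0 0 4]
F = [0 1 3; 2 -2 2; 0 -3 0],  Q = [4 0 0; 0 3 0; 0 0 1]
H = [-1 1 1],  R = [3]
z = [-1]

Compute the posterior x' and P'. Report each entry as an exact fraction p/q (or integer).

x̄ = F·x = [11, 0, -6]
P̄ = F·P·Fᵀ + Q = [43 18 -9; 18 35 18; -9 18 28]
y = z − H·x̄ = [16]
S = H·P̄·Hᵀ + R = [127]
K = P̄·Hᵀ·S⁻¹ = [-34/127; 35/127; 55/127]
x' = x̄ + K·y = [853/127, 560/127, 118/127]
P' = (I − K·H)·P̄ = [4305/127 3476/127 727/127; 3476/127 3220/127 361/127; 727/127 361/127 531/127]

x' = [853/127, 560/127, 118/127]
P' = [4305/127 3476/127 727/127; 3476/127 3220/127 361/127; 727/127 361/127 531/127]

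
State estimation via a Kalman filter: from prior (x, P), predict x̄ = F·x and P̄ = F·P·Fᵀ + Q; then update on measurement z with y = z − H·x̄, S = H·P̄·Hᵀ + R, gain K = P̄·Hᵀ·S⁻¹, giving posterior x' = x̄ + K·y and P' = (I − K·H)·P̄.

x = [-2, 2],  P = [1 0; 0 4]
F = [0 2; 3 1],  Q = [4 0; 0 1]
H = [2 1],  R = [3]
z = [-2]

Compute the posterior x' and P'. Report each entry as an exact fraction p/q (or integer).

x' = [76/43, -232/43]
P' = [92/43 -136/43; -136/43 302/43]

x̄ = F·x = [4, -4]
P̄ = F·P·Fᵀ + Q = [20 8; 8 14]
y = z − H·x̄ = [-6]
S = H·P̄·Hᵀ + R = [129]
K = P̄·Hᵀ·S⁻¹ = [16/43; 10/43]
x' = x̄ + K·y = [76/43, -232/43]
P' = (I − K·H)·P̄ = [92/43 -136/43; -136/43 302/43]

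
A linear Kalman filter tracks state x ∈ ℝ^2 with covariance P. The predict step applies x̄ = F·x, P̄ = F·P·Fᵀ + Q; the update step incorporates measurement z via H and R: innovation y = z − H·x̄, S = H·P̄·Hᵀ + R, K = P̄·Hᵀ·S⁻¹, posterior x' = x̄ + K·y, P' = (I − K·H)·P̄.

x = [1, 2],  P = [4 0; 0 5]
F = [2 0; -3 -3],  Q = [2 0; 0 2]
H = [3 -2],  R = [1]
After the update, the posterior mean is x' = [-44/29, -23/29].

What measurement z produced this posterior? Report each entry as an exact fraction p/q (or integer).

z = [-3]

x̄ = F·x = [2, -9]
P̄ = F·P·Fᵀ + Q = [18 -24; -24 83]
S = H·P̄·Hᵀ + R = [783]
K = P̄·Hᵀ·S⁻¹ = [34/261; -238/783]
x' − x̄ = [-102/29, 238/29] = K·y
y = (KᵀK)⁻¹·Kᵀ·(x' − x̄) = [-27]
z = y + H·x̄ = [-27] + [24] = [-3]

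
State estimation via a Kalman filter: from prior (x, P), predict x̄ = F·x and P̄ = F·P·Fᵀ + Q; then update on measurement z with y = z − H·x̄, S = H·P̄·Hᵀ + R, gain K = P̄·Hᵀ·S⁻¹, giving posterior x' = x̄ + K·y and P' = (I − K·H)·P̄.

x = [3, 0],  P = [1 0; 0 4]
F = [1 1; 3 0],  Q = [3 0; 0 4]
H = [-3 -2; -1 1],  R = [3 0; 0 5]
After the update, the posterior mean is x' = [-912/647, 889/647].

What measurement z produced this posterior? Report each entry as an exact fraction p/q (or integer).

z = [2, 2]

x̄ = F·x = [3, 9]
P̄ = F·P·Fᵀ + Q = [8 3; 3 13]
S = H·P̄·Hᵀ + R = [163 -5; -5 20]
K = P̄·Hᵀ·S⁻¹ = [-125/647 -193/647; -130/647 291/647]
x' − x̄ = [-2853/647, -4934/647] = K·y
y = (KᵀK)⁻¹·Kᵀ·(x' − x̄) = [29, -4]
z = y + H·x̄ = [29, -4] + [-27, 6] = [2, 2]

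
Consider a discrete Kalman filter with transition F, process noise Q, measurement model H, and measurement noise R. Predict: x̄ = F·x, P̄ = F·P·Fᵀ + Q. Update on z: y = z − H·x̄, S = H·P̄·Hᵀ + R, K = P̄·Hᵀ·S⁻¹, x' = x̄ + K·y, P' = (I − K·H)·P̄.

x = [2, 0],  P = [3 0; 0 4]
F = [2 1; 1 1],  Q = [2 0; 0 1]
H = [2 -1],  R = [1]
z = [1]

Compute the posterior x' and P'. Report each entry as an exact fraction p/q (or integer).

x̄ = F·x = [4, 2]
P̄ = F·P·Fᵀ + Q = [18 10; 10 8]
y = z − H·x̄ = [-5]
S = H·P̄·Hᵀ + R = [41]
K = P̄·Hᵀ·S⁻¹ = [26/41; 12/41]
x' = x̄ + K·y = [34/41, 22/41]
P' = (I − K·H)·P̄ = [62/41 98/41; 98/41 184/41]

x' = [34/41, 22/41]
P' = [62/41 98/41; 98/41 184/41]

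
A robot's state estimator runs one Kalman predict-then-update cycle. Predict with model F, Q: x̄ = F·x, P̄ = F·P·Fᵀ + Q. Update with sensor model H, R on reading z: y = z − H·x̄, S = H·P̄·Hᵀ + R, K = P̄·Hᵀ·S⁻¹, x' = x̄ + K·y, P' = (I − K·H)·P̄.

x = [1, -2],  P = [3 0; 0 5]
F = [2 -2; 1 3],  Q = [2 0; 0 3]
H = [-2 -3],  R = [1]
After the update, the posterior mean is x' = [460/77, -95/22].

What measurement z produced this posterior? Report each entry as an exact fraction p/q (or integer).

z = [1]

x̄ = F·x = [6, -5]
P̄ = F·P·Fᵀ + Q = [34 -24; -24 51]
S = H·P̄·Hᵀ + R = [308]
K = P̄·Hᵀ·S⁻¹ = [1/77; -15/44]
x' − x̄ = [-2/77, 15/22] = K·y
y = (KᵀK)⁻¹·Kᵀ·(x' − x̄) = [-2]
z = y + H·x̄ = [-2] + [3] = [1]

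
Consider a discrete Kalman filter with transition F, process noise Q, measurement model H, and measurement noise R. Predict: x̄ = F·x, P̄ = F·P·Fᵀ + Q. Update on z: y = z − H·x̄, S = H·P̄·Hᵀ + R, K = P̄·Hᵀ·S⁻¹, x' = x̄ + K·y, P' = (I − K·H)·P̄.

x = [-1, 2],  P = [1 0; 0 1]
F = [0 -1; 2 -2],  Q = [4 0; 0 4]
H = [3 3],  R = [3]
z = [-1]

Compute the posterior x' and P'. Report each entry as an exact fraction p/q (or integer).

x̄ = F·x = [-2, -6]
P̄ = F·P·Fᵀ + Q = [5 2; 2 12]
y = z − H·x̄ = [23]
S = H·P̄·Hᵀ + R = [192]
K = P̄·Hᵀ·S⁻¹ = [7/64; 7/32]
x' = x̄ + K·y = [33/64, -31/32]
P' = (I − K·H)·P̄ = [173/64 -83/32; -83/32 45/16]

x' = [33/64, -31/32]
P' = [173/64 -83/32; -83/32 45/16]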